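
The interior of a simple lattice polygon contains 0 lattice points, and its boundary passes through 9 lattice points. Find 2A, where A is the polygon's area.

7

Pick's theorem states A = I + B/2 − 1, so A = 0 + 9/2 − 1 = 7/2.
Hence 2A = 7.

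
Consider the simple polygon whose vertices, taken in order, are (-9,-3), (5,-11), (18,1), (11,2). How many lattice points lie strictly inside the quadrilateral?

Using the shoelace formula, 2A = |((-9)·(-11) − 5·(-3)) + (5·1 − 18·(-11)) + (18·2 − 11·1) + (11·(-3) − (-9)·2)| = 327, so the area is 163.5.
Along each edge there are gcd(|Δx|,|Δy|)+1 lattice points, so counting each shared vertex once the boundary has gcd(14,8) + gcd(13,12) + gcd(7,1) + gcd(20,5) = 2+1+1+5 = 9.
By Pick's theorem A = I + B/2 − 1, so I = 163.5 − 9/2 + 1 = 160.

160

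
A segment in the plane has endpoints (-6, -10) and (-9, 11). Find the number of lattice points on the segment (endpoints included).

4

The number of lattice points on a segment between lattice points is gcd(|Δx|,|Δy|) + 1 = gcd(3,21) + 1 = 3 + 1 = 4.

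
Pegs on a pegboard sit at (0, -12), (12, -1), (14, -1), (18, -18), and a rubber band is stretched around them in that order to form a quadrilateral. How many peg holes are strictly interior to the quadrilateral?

148

By the shoelace formula, twice the signed area is |(0·(-1) − 12·(-12)) + (12·(-1) − 14·(-1)) + (14·(-18) − 18·(-1)) + (18·(-12) − 0·(-18))| = 304, so the area is 152.
Along each edge there are gcd(|Δx|,|Δy|)+1 lattice points, so counting each shared vertex once the boundary has gcd(12,11) + gcd(2,0) + gcd(4,17) + gcd(18,6) = 1+2+1+6 = 10.
By Pick's theorem A = I + B/2 − 1, so I = 152 − 10/2 + 1 = 148.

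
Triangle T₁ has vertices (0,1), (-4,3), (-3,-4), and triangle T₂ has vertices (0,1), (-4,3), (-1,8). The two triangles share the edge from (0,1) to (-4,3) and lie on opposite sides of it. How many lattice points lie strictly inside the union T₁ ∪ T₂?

25

The union is the simple quadrilateral with vertices (0,1), (-3,-4), (-4,3), (-1,8) in order.
By the shoelace formula, twice the signed area is |(0·(-4) − (-3)·1) + ((-3)·3 − (-4)·(-4)) + ((-4)·8 − (-1)·3) + ((-1)·1 − 0·8)| = 52, so the area is 26.
Along each edge there are gcd(|Δx|,|Δy|)+1 lattice points, so counting each shared vertex once the boundary has gcd(3,5) + gcd(1,7) + gcd(3,5) + gcd(1,7) = 1+1+1+1 = 4.
By Pick's theorem I = A − B/2 + 1 = 26 − 4/2 + 1 = 25.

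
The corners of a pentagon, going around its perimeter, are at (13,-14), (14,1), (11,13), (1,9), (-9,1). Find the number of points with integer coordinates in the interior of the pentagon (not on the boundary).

Using the shoelace formula, 2A = |[13·1 − 14·(-14)] + [14·13 − 11·1] + [11·9 − 1·13] + [1·1 − (-9)·9] + [(-9)·(-14) − 13·1]| = 661, so the area is 330.5.
Along each edge there are gcd(|Δx|,|Δy|)+1 lattice points, so counting each shared vertex once the boundary has gcd(1,15) + gcd(3,12) + gcd(10,4) + gcd(10,8) + gcd(22,15) = 1+3+2+2+1 = 9.
By Pick's theorem A = I + B/2 − 1, so I = 330.5 − 9/2 + 1 = 327.

327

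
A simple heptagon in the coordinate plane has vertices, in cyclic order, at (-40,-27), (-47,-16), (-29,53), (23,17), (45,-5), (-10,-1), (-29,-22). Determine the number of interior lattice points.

3073

By the shoelace formula, twice the signed area is |[(-40)·(-16) − (-47)·(-27)] + [(-47)·53 − (-29)·(-16)] + [(-29)·17 − 23·53] + [23·(-5) − 45·17] + [45·(-1) − (-10)·(-5)] + [(-10)·(-22) − (-29)·(-1)] + [(-29)·(-27) − (-40)·(-22)]| = 6177, so the area is 3088.5.
The number of boundary lattice points is Σ gcd(|Δx|,|Δy|) = gcd(7,11) + gcd(18,69) + gcd(52,36) + gcd(22,22) + gcd(55,4) + gcd(19,21) + gcd(11,5) = 1+3+4+22+1+1+1 = 33.
By Pick's theorem A = I + B/2 − 1, so I = 3088.5 − 33/2 + 1 = 3073.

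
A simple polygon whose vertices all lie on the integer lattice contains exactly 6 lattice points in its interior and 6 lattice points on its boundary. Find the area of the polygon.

8

By Pick's theorem, A = I + B/2 − 1 = 6 + 6/2 − 1 = 8.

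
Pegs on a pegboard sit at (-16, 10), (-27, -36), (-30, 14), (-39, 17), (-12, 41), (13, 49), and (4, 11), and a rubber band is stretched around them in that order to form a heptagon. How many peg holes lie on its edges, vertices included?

11

The number of boundary lattice points is Σ gcd(|Δx|,|Δy|) = gcd(11,46) + gcd(3,50) + gcd(9,3) + gcd(27,24) + gcd(25,8) + gcd(9,38) + gcd(20,1) = 1+1+3+3+1+1+1 = 11.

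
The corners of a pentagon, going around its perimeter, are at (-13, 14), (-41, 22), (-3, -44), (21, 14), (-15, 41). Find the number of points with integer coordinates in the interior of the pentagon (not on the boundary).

Using the shoelace formula, 2A = |((-13)·22 − (-41)·14) + ((-41)·(-44) − (-3)·22) + ((-3)·14 − 21·(-44)) + (21·41 − (-15)·14) + ((-15)·14 − (-13)·41)| = 4434, so the area is 2217.
Summing gcd(|Δx|,|Δy|) over the edges gives the boundary count: gcd(28,8) + gcd(38,66) + gcd(24,58) + gcd(36,27) + gcd(2,27) = 4+2+2+9+1 = 18.
By Pick's theorem A = I + B/2 − 1, so I = 2217 − 18/2 + 1 = 2209.

2209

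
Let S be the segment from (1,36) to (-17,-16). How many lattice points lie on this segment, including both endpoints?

The number of lattice points on a segment between lattice points is gcd(|Δx|,|Δy|) + 1 = gcd(18,52) + 1 = 2 + 1 = 3.

3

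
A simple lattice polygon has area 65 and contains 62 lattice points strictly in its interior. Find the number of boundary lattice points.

8

Pick's theorem gives A = I + B/2 − 1, so B = 2(A − I + 1) = 2(65 − 62 + 1) = 8.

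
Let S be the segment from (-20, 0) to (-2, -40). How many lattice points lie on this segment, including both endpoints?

The number of lattice points on a segment between lattice points is gcd(|Δx|,|Δy|) + 1 = gcd(18,40) + 1 = 2 + 1 = 3.

3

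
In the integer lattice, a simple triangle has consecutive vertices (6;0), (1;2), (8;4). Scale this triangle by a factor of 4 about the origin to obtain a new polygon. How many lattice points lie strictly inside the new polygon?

185

Using the shoelace formula, 2A = |[6·2 − 1·0] + [1·4 − 8·2] + [8·0 − 6·4]| = 24, so the area is 12.
Along each edge there are gcd(|Δx|,|Δy|)+1 lattice points, so counting each shared vertex once the boundary has gcd(5,2) + gcd(7,2) + gcd(2,4) = 1+1+2 = 4.
Scaling by 4 multiplies the area by 4² = 16 (so the new area is 192) and multiplies the boundary lattice-point count by 4, giving 16.
By Pick's theorem, the interior count of the dilated polygon is 192 − 16/2 + 1 = 185.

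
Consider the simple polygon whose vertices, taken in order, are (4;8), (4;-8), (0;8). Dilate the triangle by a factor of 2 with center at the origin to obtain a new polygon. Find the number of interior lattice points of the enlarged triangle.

The shoelace formula gives twice the area as |(4·(-8) − 4·8) + (4·8 − 0·(-8)) + (0·8 − 4·8)| = 64, so the area is 32.
The number of boundary lattice points is Σ gcd(|Δx|,|Δy|) = gcd(0,16) + gcd(4,16) + gcd(4,0) = 16+4+4 = 24.
Scaling by 2 multiplies the area by 2² = 4 (so the new area is 128) and multiplies the boundary lattice-point count by 2, giving 48.
By Pick's theorem, the interior count of the dilated polygon is 128 − 48/2 + 1 = 105.

105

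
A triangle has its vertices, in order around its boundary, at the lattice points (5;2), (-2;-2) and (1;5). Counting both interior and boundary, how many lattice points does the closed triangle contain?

21

The shoelace formula gives twice the area as |(5·(-2) − (-2)·2) + ((-2)·5 − 1·(-2)) + (1·2 − 5·5)| = 37, so the area is 18.5.
Along each edge there are gcd(|Δx|,|Δy|)+1 lattice points, so counting each shared vertex once the boundary has gcd(7,4) + gcd(3,7) + gcd(4,3) = 1+1+1 = 3.
Pick's theorem gives I = A − B/2 + 1 = 18.5 − 3/2 + 1 = 18, so the closed region contains I + B = 18 + 3 = 21 lattice points.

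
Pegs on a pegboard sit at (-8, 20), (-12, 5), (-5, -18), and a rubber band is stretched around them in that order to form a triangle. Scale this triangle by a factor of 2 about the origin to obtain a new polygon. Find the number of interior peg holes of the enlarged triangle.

The shoelace formula gives twice the area as |((-8)·5 − (-12)·20) + ((-12)·(-18) − (-5)·5) + ((-5)·20 − (-8)·(-18))| = 197, so the area is 197/2.
The number of boundary lattice points is Σ gcd(|Δx|,|Δy|) = gcd(4,15) + gcd(7,23) + gcd(3,38) = 1+1+1 = 3.
Scaling by 2 multiplies the area by 2² = 4 (so the new area is 394) and multiplies the boundary lattice-point count by 2, giving 6.
By Pick's theorem, the interior count of the dilated polygon is 394 − 6/2 + 1 = 392.

392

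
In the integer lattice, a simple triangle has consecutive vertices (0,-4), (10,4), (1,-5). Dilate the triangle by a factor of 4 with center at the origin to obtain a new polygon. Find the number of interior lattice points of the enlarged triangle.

The shoelace formula gives twice the area as |[0·4 − 10·(-4)] + [10·(-5) − 1·4] + [1·(-4) − 0·(-5)]| = 18, so the area is 9.
Summing gcd(|Δx|,|Δy|) over the edges gives the boundary count: gcd(10,8) + gcd(9,9) + gcd(1,1) = 2+9+1 = 12.
Scaling by 4 multiplies the area by 4² = 16 (so the new area is 144) and multiplies the boundary lattice-point count by 4, giving 48.
By Pick's theorem, the interior count of the dilated polygon is 144 − 48/2 + 1 = 121.

121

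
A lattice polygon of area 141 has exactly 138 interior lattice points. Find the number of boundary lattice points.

8

Pick's theorem gives A = I + B/2 − 1, so B = 2(A − I + 1) = 2(141 − 138 + 1) = 8.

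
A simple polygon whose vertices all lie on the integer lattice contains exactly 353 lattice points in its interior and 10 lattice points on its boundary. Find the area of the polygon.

357

By Pick's theorem, A = I + B/2 − 1 = 353 + 10/2 − 1 = 357.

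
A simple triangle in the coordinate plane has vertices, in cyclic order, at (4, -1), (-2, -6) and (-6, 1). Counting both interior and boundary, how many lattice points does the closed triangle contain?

By the shoelace formula, twice the signed area is |[4·(-6) − (-2)·(-1)] + [(-2)·1 − (-6)·(-6)] + [(-6)·(-1) − 4·1]| = 62, so the area is 31.
Summing gcd(|Δx|,|Δy|) over the edges gives the boundary count: gcd(6,5) + gcd(4,7) + gcd(10,2) = 1+1+2 = 4.
Pick's theorem gives I = A − B/2 + 1 = 31 − 4/2 + 1 = 30, so the closed region contains I + B = 30 + 4 = 34 lattice points.

34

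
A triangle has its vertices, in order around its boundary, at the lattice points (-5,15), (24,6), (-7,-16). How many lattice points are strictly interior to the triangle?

The shoelace formula gives twice the area as |((-5)·6 − 24·15) + (24·(-16) − (-7)·6) + ((-7)·15 − (-5)·(-16))| = 917, so the area is 917/2.
The number of boundary lattice points is Σ gcd(|Δx|,|Δy|) = gcd(29,9) + gcd(31,22) + gcd(2,31) = 1+1+1 = 3.
By Pick's theorem A = I + B/2 − 1, so I = 917/2 − 3/2 + 1 = 458.

458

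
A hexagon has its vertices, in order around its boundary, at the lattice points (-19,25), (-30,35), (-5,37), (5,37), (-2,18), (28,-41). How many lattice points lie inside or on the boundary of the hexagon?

787

The shoelace formula gives twice the area as |[(-19)·35 − (-30)·25] + [(-30)·37 − (-5)·35] + [(-5)·37 − 5·37] + [5·18 − (-2)·37] + [(-2)·(-41) − 28·18] + [28·25 − (-19)·(-41)]| = 1557, so the area is 778.5.
Summing gcd(|Δx|,|Δy|) over the edges gives the boundary count: gcd(11,10) + gcd(25,2) + gcd(10,0) + gcd(7,19) + gcd(30,59) + gcd(47,66) = 1+1+10+1+1+1 = 15.
Pick's theorem gives I = A − B/2 + 1 = 778.5 − 15/2 + 1 = 772, so the closed region contains I + B = 772 + 15 = 787 lattice points.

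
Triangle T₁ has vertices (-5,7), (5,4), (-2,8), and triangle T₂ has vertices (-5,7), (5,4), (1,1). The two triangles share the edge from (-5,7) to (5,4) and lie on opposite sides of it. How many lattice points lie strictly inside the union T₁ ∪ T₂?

27

The union is the simple quadrilateral with vertices (-5,7), (-2,8), (5,4), (1,1) in order.
The shoelace formula gives twice the area as |[(-5)·8 − (-2)·7] + [(-2)·4 − 5·8] + [5·1 − 1·4] + [1·7 − (-5)·1]| = 61, so the area is 61/2.
The number of boundary lattice points is Σ gcd(|Δx|,|Δy|) = gcd(3,1) + gcd(7,4) + gcd(4,3) + gcd(6,6) = 1+1+1+6 = 9.
By Pick's theorem I = A − B/2 + 1 = 61/2 − 9/2 + 1 = 27.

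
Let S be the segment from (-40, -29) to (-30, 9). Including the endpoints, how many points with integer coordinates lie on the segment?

The number of lattice points on a segment between lattice points is gcd(|Δx|,|Δy|) + 1 = gcd(10,38) + 1 = 2 + 1 = 3.

3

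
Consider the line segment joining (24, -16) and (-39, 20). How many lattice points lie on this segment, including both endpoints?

The number of lattice points on a segment between lattice points is gcd(|Δx|,|Δy|) + 1 = gcd(63,36) + 1 = 9 + 1 = 10.

10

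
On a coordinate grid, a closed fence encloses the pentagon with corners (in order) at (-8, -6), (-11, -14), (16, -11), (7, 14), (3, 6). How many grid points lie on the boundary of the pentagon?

10

The number of boundary lattice points is Σ gcd(|Δx|,|Δy|) = gcd(3,8) + gcd(27,3) + gcd(9,25) + gcd(4,8) + gcd(11,12) = 1+3+1+4+1 = 10.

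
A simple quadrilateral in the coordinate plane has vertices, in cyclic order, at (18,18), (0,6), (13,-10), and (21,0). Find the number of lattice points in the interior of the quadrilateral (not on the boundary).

304

The shoelace formula gives twice the area as |(18·6 − 0·18) + (0·(-10) − 13·6) + (13·0 − 21·(-10)) + (21·18 − 18·0)| = 618, so the area is 309.
The number of boundary lattice points is Σ gcd(|Δx|,|Δy|) = gcd(18,12) + gcd(13,16) + gcd(8,10) + gcd(3,18) = 6+1+2+3 = 12.
Pick's theorem gives I = A − B/2 + 1 = 309 − 12/2 + 1 = 304.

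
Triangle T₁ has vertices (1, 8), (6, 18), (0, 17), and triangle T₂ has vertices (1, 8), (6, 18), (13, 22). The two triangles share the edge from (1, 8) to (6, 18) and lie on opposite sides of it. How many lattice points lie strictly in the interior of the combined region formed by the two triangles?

The union is the simple quadrilateral with vertices (1, 8), (0, 17), (6, 18), (13, 22) in order.
Using the shoelace formula, 2A = |[1·17 − 0·8] + [0·18 − 6·17] + [6·22 − 13·18] + [13·8 − 1·22]| = 105, so the area is 105/2.
The number of boundary lattice points is Σ gcd(|Δx|,|Δy|) = gcd(1,9) + gcd(6,1) + gcd(7,4) + gcd(12,14) = 1+1+1+2 = 5.
By Pick's theorem I = A − B/2 + 1 = 105/2 − 5/2 + 1 = 51.

51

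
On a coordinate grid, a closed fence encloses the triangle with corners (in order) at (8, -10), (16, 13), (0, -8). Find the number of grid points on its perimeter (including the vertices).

4

Summing gcd(|Δx|,|Δy|) over the edges gives the boundary count: gcd(8,23) + gcd(16,21) + gcd(8,2) = 1+1+2 = 4.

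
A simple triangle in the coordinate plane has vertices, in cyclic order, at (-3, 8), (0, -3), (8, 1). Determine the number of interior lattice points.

Using the shoelace formula, 2A = |[(-3)·(-3) − 0·8] + [0·1 − 8·(-3)] + [8·8 − (-3)·1]| = 100, so the area is 50.
Summing gcd(|Δx|,|Δy|) over the edges gives the boundary count: gcd(3,11) + gcd(8,4) + gcd(11,7) = 1+4+1 = 6.
By Pick's theorem A = I + B/2 − 1, so I = 50 − 6/2 + 1 = 48.

48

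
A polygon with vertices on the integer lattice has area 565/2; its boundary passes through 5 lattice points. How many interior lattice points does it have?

281

From Pick's theorem, I = A − B/2 + 1 = 565/2 − 5/2 + 1 = 281.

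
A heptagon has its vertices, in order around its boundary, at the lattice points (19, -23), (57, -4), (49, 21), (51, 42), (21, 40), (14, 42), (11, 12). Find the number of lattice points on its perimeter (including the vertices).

The number of boundary lattice points is Σ gcd(|Δx|,|Δy|) = gcd(38,19) + gcd(8,25) + gcd(2,21) + gcd(30,2) + gcd(7,2) + gcd(3,30) + gcd(8,35) = 19+1+1+2+1+3+1 = 28.

28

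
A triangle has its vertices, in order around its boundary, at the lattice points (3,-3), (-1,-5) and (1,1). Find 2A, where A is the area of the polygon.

20

The shoelace formula gives twice the area as |(3·(-5) − (-1)·(-3)) + ((-1)·1 − 1·(-5)) + (1·(-3) − 3·1)| = 20, so the area is 10.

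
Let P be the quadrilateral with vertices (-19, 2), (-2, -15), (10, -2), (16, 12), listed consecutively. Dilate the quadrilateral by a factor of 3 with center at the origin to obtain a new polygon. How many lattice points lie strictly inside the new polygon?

The shoelace formula gives twice the area as |((-19)·(-15) − (-2)·2) + ((-2)·(-2) − 10·(-15)) + (10·12 − 16·(-2)) + (16·2 − (-19)·12)| = 855, so the area is 855/2.
Along each edge there are gcd(|Δx|,|Δy|)+1 lattice points, so counting each shared vertex once the boundary has gcd(17,17) + gcd(12,13) + gcd(6,14) + gcd(35,10) = 17+1+2+5 = 25.
Scaling by 3 multiplies the area by 3² = 9 (so the new area is 3847.5) and multiplies the boundary lattice-point count by 3, giving 75.
By Pick's theorem, the interior count of the dilated polygon is 3847.5 − 75/2 + 1 = 3811.

3811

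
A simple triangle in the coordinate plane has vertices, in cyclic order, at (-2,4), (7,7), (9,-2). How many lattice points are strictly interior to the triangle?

42

By the shoelace formula, twice the signed area is |[(-2)·7 − 7·4] + [7·(-2) − 9·7] + [9·4 − (-2)·(-2)]| = 87, so the area is 43.5.
Along each edge there are gcd(|Δx|,|Δy|)+1 lattice points, so counting each shared vertex once the boundary has gcd(9,3) + gcd(2,9) + gcd(11,6) = 3+1+1 = 5.
Pick's theorem gives I = A − B/2 + 1 = 43.5 − 5/2 + 1 = 42.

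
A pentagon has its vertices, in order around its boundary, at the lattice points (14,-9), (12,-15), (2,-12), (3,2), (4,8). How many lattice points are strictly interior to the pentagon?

Using the shoelace formula, 2A = |(14·(-15) − 12·(-9)) + (12·(-12) − 2·(-15)) + (2·2 − 3·(-12)) + (3·8 − 4·2) + (4·(-9) − 14·8)| = 308, so the area is 154.
Summing gcd(|Δx|,|Δy|) over the edges gives the boundary count: gcd(2,6) + gcd(10,3) + gcd(1,14) + gcd(1,6) + gcd(10,17) = 2+1+1+1+1 = 6.
By Pick's theorem A = I + B/2 − 1, so I = 154 − 6/2 + 1 = 152.

152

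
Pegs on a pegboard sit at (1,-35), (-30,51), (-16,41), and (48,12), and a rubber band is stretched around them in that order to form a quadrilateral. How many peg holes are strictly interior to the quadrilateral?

The shoelace formula gives twice the area as |[1·51 − (-30)·(-35)] + [(-30)·41 − (-16)·51] + [(-16)·12 − 48·41] + [48·(-35) − 1·12]| = 5265, so the area is 2632.5.
The number of boundary lattice points is Σ gcd(|Δx|,|Δy|) = gcd(31,86) + gcd(14,10) + gcd(64,29) + gcd(47,47) = 1+2+1+47 = 51.
Pick's theorem gives I = A − B/2 + 1 = 2632.5 − 51/2 + 1 = 2608.

2608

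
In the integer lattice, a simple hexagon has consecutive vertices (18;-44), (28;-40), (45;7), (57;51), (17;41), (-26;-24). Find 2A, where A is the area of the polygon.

8108

Using the shoelace formula, 2A = |[18·(-40) − 28·(-44)] + [28·7 − 45·(-40)] + [45·51 − 57·7] + [57·41 − 17·51] + [17·(-24) − (-26)·41] + [(-26)·(-44) − 18·(-24)]| = 8108, so the area is 4054.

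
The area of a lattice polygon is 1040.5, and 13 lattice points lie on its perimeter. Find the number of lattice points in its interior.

1035

Pick's theorem A = I + B/2 − 1 rearranges to I = A − B/2 + 1 = 1040.5 − 13/2 + 1 = 1035.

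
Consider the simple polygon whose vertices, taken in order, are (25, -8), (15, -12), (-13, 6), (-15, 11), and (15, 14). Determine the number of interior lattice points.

568

The shoelace formula gives twice the area as |(25·(-12) − 15·(-8)) + (15·6 − (-13)·(-12)) + ((-13)·11 − (-15)·6) + ((-15)·14 − 15·11) + (15·(-8) − 25·14)| = 1144, so the area is 572.
Along each edge there are gcd(|Δx|,|Δy|)+1 lattice points, so counting each shared vertex once the boundary has gcd(10,4) + gcd(28,18) + gcd(2,5) + gcd(30,3) + gcd(10,22) = 2+2+1+3+2 = 10.
Pick's theorem gives I = A − B/2 + 1 = 572 − 10/2 + 1 = 568.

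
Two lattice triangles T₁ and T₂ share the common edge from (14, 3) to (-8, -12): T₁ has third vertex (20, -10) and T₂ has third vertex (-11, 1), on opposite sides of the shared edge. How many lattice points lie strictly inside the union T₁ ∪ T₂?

The union is the simple quadrilateral with vertices (14, 3), (20, -10), (-8, -12), (-11, 1) in order.
By the shoelace formula, twice the signed area is |(14·(-10) − 20·3) + (20·(-12) − (-8)·(-10)) + ((-8)·1 − (-11)·(-12)) + ((-11)·3 − 14·1)| = 707, so the area is 707/2.
Summing gcd(|Δx|,|Δy|) over the edges gives the boundary count: gcd(6,13) + gcd(28,2) + gcd(3,13) + gcd(25,2) = 1+2+1+1 = 5.
By Pick's theorem I = A − B/2 + 1 = 707/2 − 5/2 + 1 = 352.

352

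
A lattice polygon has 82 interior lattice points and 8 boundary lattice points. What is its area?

85

By Pick's theorem, A = I + B/2 − 1 = 82 + 8/2 − 1 = 85.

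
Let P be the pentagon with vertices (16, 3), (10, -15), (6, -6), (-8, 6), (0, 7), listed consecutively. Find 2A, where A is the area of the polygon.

The shoelace formula gives twice the area as |(16·(-15) − 10·3) + (10·(-6) − 6·(-15)) + (6·6 − (-8)·(-6)) + ((-8)·7 − 0·6) + (0·3 − 16·7)| = 420, so the area is 210.

420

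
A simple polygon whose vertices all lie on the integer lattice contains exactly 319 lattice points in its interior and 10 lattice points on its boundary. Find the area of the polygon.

323

By Pick's theorem, A = I + B/2 − 1 = 319 + 10/2 − 1 = 323.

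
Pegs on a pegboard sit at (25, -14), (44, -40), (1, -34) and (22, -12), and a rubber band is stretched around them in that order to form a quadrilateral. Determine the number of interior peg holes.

Using the shoelace formula, 2A = |[25·(-40) − 44·(-14)] + [44·(-34) − 1·(-40)] + [1·(-12) − 22·(-34)] + [22·(-14) − 25·(-12)]| = 1112, so the area is 556.
Along each edge there are gcd(|Δx|,|Δy|)+1 lattice points, so counting each shared vertex once the boundary has gcd(19,26) + gcd(43,6) + gcd(21,22) + gcd(3,2) = 1+1+1+1 = 4.
By Pick's theorem A = I + B/2 − 1, so I = 556 − 4/2 + 1 = 555.

555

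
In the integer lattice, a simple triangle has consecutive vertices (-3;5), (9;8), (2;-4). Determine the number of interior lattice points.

By the shoelace formula, twice the signed area is |[(-3)·8 − 9·5] + [9·(-4) − 2·8] + [2·5 − (-3)·(-4)]| = 123, so the area is 123/2.
The number of boundary lattice points is Σ gcd(|Δx|,|Δy|) = gcd(12,3) + gcd(7,12) + gcd(5,9) = 3+1+1 = 5.
By Pick's theorem A = I + B/2 − 1, so I = 123/2 − 5/2 + 1 = 60.

60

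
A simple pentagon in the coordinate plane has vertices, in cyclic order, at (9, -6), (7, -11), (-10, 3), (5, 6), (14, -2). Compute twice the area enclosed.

381

The shoelace formula gives twice the area as |[9·(-11) − 7·(-6)] + [7·3 − (-10)·(-11)] + [(-10)·6 − 5·3] + [5·(-2) − 14·6] + [14·(-6) − 9·(-2)]| = 381, so the area is 190.5.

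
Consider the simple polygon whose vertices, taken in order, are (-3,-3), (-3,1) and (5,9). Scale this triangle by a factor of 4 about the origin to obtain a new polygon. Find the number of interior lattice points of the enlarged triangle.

The shoelace formula gives twice the area as |[(-3)·1 − (-3)·(-3)] + [(-3)·9 − 5·1] + [5·(-3) − (-3)·9]| = 32, so the area is 16.
Summing gcd(|Δx|,|Δy|) over the edges gives the boundary count: gcd(0,4) + gcd(8,8) + gcd(8,12) = 4+8+4 = 16.
Scaling by 4 multiplies the area by 4² = 16 (so the new area is 256) and multiplies the boundary lattice-point count by 4, giving 64.
By Pick's theorem, the interior count of the dilated polygon is 256 − 64/2 + 1 = 225.

225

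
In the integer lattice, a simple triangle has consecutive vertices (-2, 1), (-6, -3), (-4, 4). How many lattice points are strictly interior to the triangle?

Using the shoelace formula, 2A = |((-2)·(-3) − (-6)·1) + ((-6)·4 − (-4)·(-3)) + ((-4)·1 − (-2)·4)| = 20, so the area is 10.
The number of boundary lattice points is Σ gcd(|Δx|,|Δy|) = gcd(4,4) + gcd(2,7) + gcd(2,3) = 4+1+1 = 6.
Pick's theorem gives I = A − B/2 + 1 = 10 − 6/2 + 1 = 8.

8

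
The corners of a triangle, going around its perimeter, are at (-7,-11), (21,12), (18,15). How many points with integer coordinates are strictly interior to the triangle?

By the shoelace formula, twice the signed area is |[(-7)·12 − 21·(-11)] + [21·15 − 18·12] + [18·(-11) − (-7)·15]| = 153, so the area is 76.5.
Summing gcd(|Δx|,|Δy|) over the edges gives the boundary count: gcd(28,23) + gcd(3,3) + gcd(25,26) = 1+3+1 = 5.
By Pick's theorem A = I + B/2 − 1, so I = 76.5 − 5/2 + 1 = 75.

75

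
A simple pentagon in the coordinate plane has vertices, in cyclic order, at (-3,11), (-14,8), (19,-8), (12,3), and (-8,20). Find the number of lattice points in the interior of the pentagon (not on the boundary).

The shoelace formula gives twice the area as |[(-3)·8 − (-14)·11] + [(-14)·(-8) − 19·8] + [19·3 − 12·(-8)] + [12·20 − (-8)·3] + [(-8)·11 − (-3)·20]| = 479, so the area is 239.5.
Along each edge there are gcd(|Δx|,|Δy|)+1 lattice points, so counting each shared vertex once the boundary has gcd(11,3) + gcd(33,16) + gcd(7,11) + gcd(20,17) + gcd(5,9) = 1+1+1+1+1 = 5.
By Pick's theorem A = I + B/2 − 1, so I = 239.5 − 5/2 + 1 = 238.

238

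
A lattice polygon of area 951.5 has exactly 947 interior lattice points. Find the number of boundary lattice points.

Pick's theorem gives A = I + B/2 − 1, so B = 2(A − I + 1) = 2(951.5 − 947 + 1) = 11.

11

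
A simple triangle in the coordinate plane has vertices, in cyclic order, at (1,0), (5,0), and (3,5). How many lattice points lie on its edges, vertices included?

The number of boundary lattice points is Σ gcd(|Δx|,|Δy|) = gcd(4,0) + gcd(2,5) + gcd(2,5) = 4+1+1 = 6.

6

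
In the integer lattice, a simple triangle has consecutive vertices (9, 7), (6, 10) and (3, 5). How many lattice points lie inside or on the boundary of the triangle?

Using the shoelace formula, 2A = |(9·10 − 6·7) + (6·5 − 3·10) + (3·7 − 9·5)| = 24, so the area is 12.
The number of boundary lattice points is Σ gcd(|Δx|,|Δy|) = gcd(3,3) + gcd(3,5) + gcd(6,2) = 3+1+2 = 6.
Pick's theorem gives I = A − B/2 + 1 = 12 − 6/2 + 1 = 10, so the closed region contains I + B = 10 + 6 = 16 lattice points.

16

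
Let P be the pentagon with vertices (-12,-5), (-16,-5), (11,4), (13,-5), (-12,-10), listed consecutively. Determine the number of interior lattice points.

182

The shoelace formula gives twice the area as |[(-12)·(-5) − (-16)·(-5)] + [(-16)·4 − 11·(-5)] + [11·(-5) − 13·4] + [13·(-10) − (-12)·(-5)] + [(-12)·(-5) − (-12)·(-10)]| = 386, so the area is 193.
Summing gcd(|Δx|,|Δy|) over the edges gives the boundary count: gcd(4,0) + gcd(27,9) + gcd(2,9) + gcd(25,5) + gcd(0,5) = 4+9+1+5+5 = 24.
By Pick's theorem A = I + B/2 − 1, so I = 193 − 24/2 + 1 = 182.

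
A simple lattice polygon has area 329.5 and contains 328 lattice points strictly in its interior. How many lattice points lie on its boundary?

Pick's theorem gives A = I + B/2 − 1, so B = 2(A − I + 1) = 2(329.5 − 328 + 1) = 5.

5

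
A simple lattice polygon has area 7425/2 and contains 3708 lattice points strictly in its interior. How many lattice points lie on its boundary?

Pick's theorem gives A = I + B/2 − 1, so B = 2(A − I + 1) = 2(7425/2 − 3708 + 1) = 11.

11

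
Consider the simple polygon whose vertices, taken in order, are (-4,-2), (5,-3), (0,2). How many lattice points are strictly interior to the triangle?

16

The shoelace formula gives twice the area as |((-4)·(-3) − 5·(-2)) + (5·2 − 0·(-3)) + (0·(-2) − (-4)·2)| = 40, so the area is 20.
Summing gcd(|Δx|,|Δy|) over the edges gives the boundary count: gcd(9,1) + gcd(5,5) + gcd(4,4) = 1+5+4 = 10.
Pick's theorem gives I = A − B/2 + 1 = 20 − 10/2 + 1 = 16.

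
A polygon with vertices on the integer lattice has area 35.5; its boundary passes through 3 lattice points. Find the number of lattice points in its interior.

From Pick's theorem, I = A − B/2 + 1 = 35.5 − 3/2 + 1 = 35.

35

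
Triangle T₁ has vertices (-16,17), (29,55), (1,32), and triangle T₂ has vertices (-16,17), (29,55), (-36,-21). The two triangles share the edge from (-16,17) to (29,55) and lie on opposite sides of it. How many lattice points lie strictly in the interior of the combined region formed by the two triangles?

488

The union is the simple quadrilateral with vertices (-16,17), (1,32), (29,55), (-36,-21) in order.
The shoelace formula gives twice the area as |((-16)·32 − 1·17) + (1·55 − 29·32) + (29·(-21) − (-36)·55) + ((-36)·17 − (-16)·(-21))| = 979, so the area is 489.5.
Along each edge there are gcd(|Δx|,|Δy|)+1 lattice points, so counting each shared vertex once the boundary has gcd(17,15) + gcd(28,23) + gcd(65,76) + gcd(20,38) = 1+1+1+2 = 5.
By Pick's theorem I = A − B/2 + 1 = 489.5 − 5/2 + 1 = 488.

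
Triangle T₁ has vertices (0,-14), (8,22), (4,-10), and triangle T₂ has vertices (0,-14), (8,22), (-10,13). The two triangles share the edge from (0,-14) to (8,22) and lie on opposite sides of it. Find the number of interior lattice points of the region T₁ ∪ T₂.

336

The union is the simple quadrilateral with vertices (0,-14), (4,-10), (8,22), (-10,13) in order.
Using the shoelace formula, 2A = |(0·(-10) − 4·(-14)) + (4·22 − 8·(-10)) + (8·13 − (-10)·22) + ((-10)·(-14) − 0·13)| = 688, so the area is 344.
The number of boundary lattice points is Σ gcd(|Δx|,|Δy|) = gcd(4,4) + gcd(4,32) + gcd(18,9) + gcd(10,27) = 4+4+9+1 = 18.
By Pick's theorem I = A − B/2 + 1 = 344 − 18/2 + 1 = 336.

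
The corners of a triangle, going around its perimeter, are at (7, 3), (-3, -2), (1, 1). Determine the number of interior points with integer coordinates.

By the shoelace formula, twice the signed area is |[7·(-2) − (-3)·3] + [(-3)·1 − 1·(-2)] + [1·3 − 7·1]| = 10, so the area is 5.
Along each edge there are gcd(|Δx|,|Δy|)+1 lattice points, so counting each shared vertex once the boundary has gcd(10,5) + gcd(4,3) + gcd(6,2) = 5+1+2 = 8.
Pick's theorem gives I = A − B/2 + 1 = 5 − 8/2 + 1 = 2.

2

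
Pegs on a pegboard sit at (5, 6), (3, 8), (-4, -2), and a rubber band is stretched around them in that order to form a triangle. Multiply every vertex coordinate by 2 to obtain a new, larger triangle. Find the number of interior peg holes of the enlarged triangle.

65

The shoelace formula gives twice the area as |(5·8 − 3·6) + (3·(-2) − (-4)·8) + ((-4)·6 − 5·(-2))| = 34, so the area is 17.
Summing gcd(|Δx|,|Δy|) over the edges gives the boundary count: gcd(2,2) + gcd(7,10) + gcd(9,8) = 2+1+1 = 4.
Scaling by 2 multiplies the area by 2² = 4 (so the new area is 68) and multiplies the boundary lattice-point count by 2, giving 8.
By Pick's theorem, the interior count of the dilated polygon is 68 − 8/2 + 1 = 65.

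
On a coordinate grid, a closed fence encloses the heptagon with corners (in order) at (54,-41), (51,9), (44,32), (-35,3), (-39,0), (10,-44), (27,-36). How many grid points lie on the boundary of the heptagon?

7

Along each edge there are gcd(|Δx|,|Δy|)+1 lattice points, so counting each shared vertex once the boundary has gcd(3,50) + gcd(7,23) + gcd(79,29) + gcd(4,3) + gcd(49,44) + gcd(17,8) + gcd(27,5) = 1+1+1+1+1+1+1 = 7.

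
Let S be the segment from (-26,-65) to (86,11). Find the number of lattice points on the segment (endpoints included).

The number of lattice points on a segment between lattice points is gcd(|Δx|,|Δy|) + 1 = gcd(112,76) + 1 = 4 + 1 = 5.

5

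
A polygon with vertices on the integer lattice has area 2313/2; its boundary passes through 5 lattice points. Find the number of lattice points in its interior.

From Pick's theorem, I = A − B/2 + 1 = 2313/2 − 5/2 + 1 = 1155.

1155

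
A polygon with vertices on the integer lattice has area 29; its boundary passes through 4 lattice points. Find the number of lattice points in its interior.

From Pick's theorem, I = A − B/2 + 1 = 29 − 4/2 + 1 = 28.

28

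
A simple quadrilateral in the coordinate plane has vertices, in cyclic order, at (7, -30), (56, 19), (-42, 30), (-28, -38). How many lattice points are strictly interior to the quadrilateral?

3891

By the shoelace formula, twice the signed area is |(7·19 − 56·(-30)) + (56·30 − (-42)·19) + ((-42)·(-38) − (-28)·30) + ((-28)·(-30) − 7·(-38))| = 7833, so the area is 3916.5.
The number of boundary lattice points is Σ gcd(|Δx|,|Δy|) = gcd(49,49) + gcd(98,11) + gcd(14,68) + gcd(35,8) = 49+1+2+1 = 53.
Pick's theorem gives I = A − B/2 + 1 = 3916.5 − 53/2 + 1 = 3891.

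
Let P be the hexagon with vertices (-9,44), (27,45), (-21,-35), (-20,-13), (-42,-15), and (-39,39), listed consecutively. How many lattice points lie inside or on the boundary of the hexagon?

Using the shoelace formula, 2A = |((-9)·45 − 27·44) + (27·(-35) − (-21)·45) + ((-21)·(-13) − (-20)·(-35)) + ((-20)·(-15) − (-42)·(-13)) + ((-42)·39 − (-39)·(-15)) + ((-39)·44 − (-9)·39)| = 5854, so the area is 2927.
Along each edge there are gcd(|Δx|,|Δy|)+1 lattice points, so counting each shared vertex once the boundary has gcd(36,1) + gcd(48,80) + gcd(1,22) + gcd(22,2) + gcd(3,54) + gcd(30,5) = 1+16+1+2+3+5 = 28.
Pick's theorem gives I = A − B/2 + 1 = 2927 − 28/2 + 1 = 2914, so the closed region contains I + B = 2914 + 28 = 2942 lattice points.

2942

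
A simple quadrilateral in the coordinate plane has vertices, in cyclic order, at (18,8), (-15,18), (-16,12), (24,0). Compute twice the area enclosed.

456

By the shoelace formula, twice the signed area is |[18·18 − (-15)·8] + [(-15)·12 − (-16)·18] + [(-16)·0 − 24·12] + [24·8 − 18·0]| = 456, so the area is 228.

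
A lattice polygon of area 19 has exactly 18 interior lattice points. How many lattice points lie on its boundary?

4

Pick's theorem gives A = I + B/2 − 1, so B = 2(A − I + 1) = 2(19 − 18 + 1) = 4.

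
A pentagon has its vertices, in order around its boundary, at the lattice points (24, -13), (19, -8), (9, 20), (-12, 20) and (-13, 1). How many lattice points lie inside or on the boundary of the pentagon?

676

By the shoelace formula, twice the signed area is |[24·(-8) − 19·(-13)] + [19·20 − 9·(-8)] + [9·20 − (-12)·20] + [(-12)·1 − (-13)·20] + [(-13)·(-13) − 24·1]| = 1320, so the area is 660.
Along each edge there are gcd(|Δx|,|Δy|)+1 lattice points, so counting each shared vertex once the boundary has gcd(5,5) + gcd(10,28) + gcd(21,0) + gcd(1,19) + gcd(37,14) = 5+2+21+1+1 = 30.
Pick's theorem gives I = A − B/2 + 1 = 660 − 30/2 + 1 = 646, so the closed region contains I + B = 646 + 30 = 676 lattice points.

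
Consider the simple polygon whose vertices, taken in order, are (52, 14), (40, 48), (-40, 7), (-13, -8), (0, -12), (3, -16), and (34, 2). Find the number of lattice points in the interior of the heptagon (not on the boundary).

2824

By the shoelace formula, twice the signed area is |[52·48 − 40·14] + [40·7 − (-40)·48] + [(-40)·(-8) − (-13)·7] + [(-13)·(-12) − 0·(-8)] + [0·(-16) − 3·(-12)] + [3·2 − 34·(-16)] + [34·14 − 52·2]| = 5661, so the area is 2830.5.
Summing gcd(|Δx|,|Δy|) over the edges gives the boundary count: gcd(12,34) + gcd(80,41) + gcd(27,15) + gcd(13,4) + gcd(3,4) + gcd(31,18) + gcd(18,12) = 2+1+3+1+1+1+6 = 15.
Pick's theorem gives I = A − B/2 + 1 = 2830.5 − 15/2 + 1 = 2824.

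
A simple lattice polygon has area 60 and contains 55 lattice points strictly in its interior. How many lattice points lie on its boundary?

Pick's theorem gives A = I + B/2 − 1, so B = 2(A − I + 1) = 2(60 − 55 + 1) = 12.

12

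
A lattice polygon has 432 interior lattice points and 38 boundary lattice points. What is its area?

By Pick's theorem, A = I + B/2 − 1 = 432 + 38/2 − 1 = 450.

450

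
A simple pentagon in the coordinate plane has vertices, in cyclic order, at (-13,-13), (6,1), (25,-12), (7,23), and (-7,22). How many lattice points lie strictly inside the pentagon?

The shoelace formula gives twice the area as |[(-13)·1 − 6·(-13)] + [6·(-12) − 25·1] + [25·23 − 7·(-12)] + [7·22 − (-7)·23] + [(-7)·(-13) − (-13)·22]| = 1319, so the area is 1319/2.
Along each edge there are gcd(|Δx|,|Δy|)+1 lattice points, so counting each shared vertex once the boundary has gcd(19,14) + gcd(19,13) + gcd(18,35) + gcd(14,1) + gcd(6,35) = 1+1+1+1+1 = 5.
Pick's theorem gives I = A − B/2 + 1 = 1319/2 − 5/2 + 1 = 658.

658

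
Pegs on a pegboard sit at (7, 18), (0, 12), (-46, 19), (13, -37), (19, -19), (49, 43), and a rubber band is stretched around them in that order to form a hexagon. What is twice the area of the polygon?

4876

The shoelace formula gives twice the area as |[7·12 − 0·18] + [0·19 − (-46)·12] + [(-46)·(-37) − 13·19] + [13·(-19) − 19·(-37)] + [19·43 − 49·(-19)] + [49·18 − 7·43]| = 4876, so the area is 2438.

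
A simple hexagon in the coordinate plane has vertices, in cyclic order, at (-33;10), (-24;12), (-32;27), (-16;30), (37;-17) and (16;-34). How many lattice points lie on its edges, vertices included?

Along each edge there are gcd(|Δx|,|Δy|)+1 lattice points, so counting each shared vertex once the boundary has gcd(9,2) + gcd(8,15) + gcd(16,3) + gcd(53,47) + gcd(21,17) + gcd(49,44) = 1+1+1+1+1+1 = 6.

6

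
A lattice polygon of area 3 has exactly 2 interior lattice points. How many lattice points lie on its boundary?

4

Pick's theorem gives A = I + B/2 − 1, so B = 2(A − I + 1) = 2(3 − 2 + 1) = 4.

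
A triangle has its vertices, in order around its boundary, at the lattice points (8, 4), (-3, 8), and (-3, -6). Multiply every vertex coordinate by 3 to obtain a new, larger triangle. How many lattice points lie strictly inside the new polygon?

By the shoelace formula, twice the signed area is |[8·8 − (-3)·4] + [(-3)·(-6) − (-3)·8] + [(-3)·4 − 8·(-6)]| = 154, so the area is 77.
The number of boundary lattice points is Σ gcd(|Δx|,|Δy|) = gcd(11,4) + gcd(0,14) + gcd(11,10) = 1+14+1 = 16.
Scaling by 3 multiplies the area by 3² = 9 (so the new area is 693) and multiplies the boundary lattice-point count by 3, giving 48.
By Pick's theorem, the interior count of the dilated polygon is 693 − 48/2 + 1 = 670.

670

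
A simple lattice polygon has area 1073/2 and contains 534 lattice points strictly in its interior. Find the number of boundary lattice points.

Pick's theorem gives A = I + B/2 − 1, so B = 2(A − I + 1) = 2(1073/2 − 534 + 1) = 7.

7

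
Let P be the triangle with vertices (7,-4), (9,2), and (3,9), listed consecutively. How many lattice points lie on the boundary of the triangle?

4

Summing gcd(|Δx|,|Δy|) over the edges gives the boundary count: gcd(2,6) + gcd(6,7) + gcd(4,13) = 2+1+1 = 4.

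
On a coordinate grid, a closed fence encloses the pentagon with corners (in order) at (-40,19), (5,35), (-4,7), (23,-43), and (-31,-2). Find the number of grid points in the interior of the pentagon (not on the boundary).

Using the shoelace formula, 2A = |((-40)·35 − 5·19) + (5·7 − (-4)·35) + ((-4)·(-43) − 23·7) + (23·(-2) − (-31)·(-43)) + ((-31)·19 − (-40)·(-2))| = 3357, so the area is 1678.5.
Along each edge there are gcd(|Δx|,|Δy|)+1 lattice points, so counting each shared vertex once the boundary has gcd(45,16) + gcd(9,28) + gcd(27,50) + gcd(54,41) + gcd(9,21) = 1+1+1+1+3 = 7.
Pick's theorem gives I = A − B/2 + 1 = 1678.5 − 7/2 + 1 = 1676.

1676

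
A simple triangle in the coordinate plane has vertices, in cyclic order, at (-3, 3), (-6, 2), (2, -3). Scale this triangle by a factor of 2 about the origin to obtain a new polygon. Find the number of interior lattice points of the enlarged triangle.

Using the shoelace formula, 2A = |[(-3)·2 − (-6)·3] + [(-6)·(-3) − 2·2] + [2·3 − (-3)·(-3)]| = 23, so the area is 11.5.
The number of boundary lattice points is Σ gcd(|Δx|,|Δy|) = gcd(3,1) + gcd(8,5) + gcd(5,6) = 1+1+1 = 3.
Scaling by 2 multiplies the area by 2² = 4 (so the new area is 46) and multiplies the boundary lattice-point count by 2, giving 6.
By Pick's theorem, the interior count of the dilated polygon is 46 − 6/2 + 1 = 44.

44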